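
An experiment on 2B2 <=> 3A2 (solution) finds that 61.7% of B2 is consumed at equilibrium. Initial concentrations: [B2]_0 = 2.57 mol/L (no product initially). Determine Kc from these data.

Kc = 13.9 mol/L

Let X = conversion of B2.
Concentrations: [B2] = 2.57 − 2.57X; [A2] = 3.85X.
At X = 0.617: [B2] = 0.984, [A2] = 2.38.
Kc = [A2]^3 / ([B2]^2) = 13.9 mol/L.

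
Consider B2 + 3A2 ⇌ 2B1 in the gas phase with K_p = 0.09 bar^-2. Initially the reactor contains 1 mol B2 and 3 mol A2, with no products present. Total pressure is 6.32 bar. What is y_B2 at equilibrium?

y_B2 = 0.175

Basis: 1 mol B2 initially; let X = conversion of B2. Extent ξ = X.
Mole table: n_B2 = 1 − X; n_A2 = 3 − 3X; n_B1 = 2X.
n_T = Σnᵢ = 4 − 2X.
y_i = n_i/n_T, p_i = y_i·P. K_p = p_B1^2 / (p_B2 p_A2^3).
This yields a degree-4 equation in X; solving on (0,1), X = 0.463.
Then n_B2 = 0.537, n_T = 3.07, so y_B2 = 0.175.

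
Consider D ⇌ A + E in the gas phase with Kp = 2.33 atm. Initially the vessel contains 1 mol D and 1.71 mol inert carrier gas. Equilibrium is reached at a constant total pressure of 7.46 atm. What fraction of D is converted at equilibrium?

X = 0.625

Let X = conversion of D (basis 1 mol D); extent of reaction ξ = X.
Moles: n_D = 1 − X; n_A = X; n_E = X; n_I = 1.71 (inert).
Summing: n_T = 2.71 + X.
y_i = n_i/n_T, p_i = y_i·P. Kp = p_A p_E / (p_D).
Setting this equal to 2.33 atm and taking the physical root (0 < X < 1) gives X = 0.625.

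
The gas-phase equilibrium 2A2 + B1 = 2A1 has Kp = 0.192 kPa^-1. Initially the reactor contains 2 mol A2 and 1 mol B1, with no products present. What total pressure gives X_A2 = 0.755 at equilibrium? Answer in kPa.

P = 453 kPa

Let X = conversion of A2 (basis 2 mol A2); extent of reaction ξ = X.
Moles: n_A2 = 2 − 2X; n_B1 = 1 − X; n_A1 = 2X.
n_T = Σnᵢ = 3 − X.
Kp = p_A1^2 / (p_A2^2 p_B1) with p_i = (n_i/n_T)·P.
At X = 0.755: the mole-fraction product g(X) = Π y_i^ν_i = 87.02. Since Kp = g(X)·P^{-1}, P = (g/Kp)^(1/1) = (87.02/0.192)^(1/1) = 453 kPa.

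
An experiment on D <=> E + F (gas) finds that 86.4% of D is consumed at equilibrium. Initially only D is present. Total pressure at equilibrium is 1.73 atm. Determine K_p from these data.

K_p = 5.09 atm

Take 1 mol D as basis and let X be its fractional conversion, so ξ = X.
Mole table: n_D = 1 − X; n_E = X; n_F = X.
Total moles n_T = 1 + X.
At X = 0.864: n_D = 0.136, n_E = 0.864, n_F = 0.864, n_T = 1.86.
p_i = (n_i/n_T)·P. K_p = p_E p_F / (p_D) = 5.09 atm.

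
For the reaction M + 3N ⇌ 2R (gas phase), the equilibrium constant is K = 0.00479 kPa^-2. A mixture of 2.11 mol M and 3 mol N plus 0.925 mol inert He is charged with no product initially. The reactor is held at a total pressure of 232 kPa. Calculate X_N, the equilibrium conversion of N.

X = 0.820

Let X = conversion of N (basis 3 mol N); extent of reaction ξ = X.
Species balance: n_M = 2.11 − X; n_N = 3 − 3X; n_R = 2X; n_I = 0.925 (inert).
n_T = Σnᵢ = 6.03 − 2X.
y_i = n_i/n_T, p_i = y_i·P. K = p_R^2 / (p_M p_N^3).
Equating to 0.00479 kPa^-2 and solving on 0 < X < 1: X = 0.820.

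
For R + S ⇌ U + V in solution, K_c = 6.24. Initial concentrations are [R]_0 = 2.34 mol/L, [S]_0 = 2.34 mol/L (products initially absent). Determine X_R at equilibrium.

Let X = conversion of R; extent ξ = 2.34·X mol/L.
Concentrations: [R] = 2.34 − 2.34X; [S] = 2.34 − 2.34X; [U] = 2.34X; [V] = 2.34X.
K_c = [U] [V] / ([R] [S]).
Setting equal to 6.24 and solving for X on (0,1) gives X = 0.714.

X = 0.714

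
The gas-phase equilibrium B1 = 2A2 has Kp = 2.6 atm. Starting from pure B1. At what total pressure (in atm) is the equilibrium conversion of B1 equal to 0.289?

Basis: 1 mol B1 initially; let X = conversion of B1. Extent ξ = X.
Mole table: n_B1 = 1 − X; n_A2 = 2X.
n_T = Σnᵢ = 1 + X.
Kp = p_A2^2 / (p_B1) with p_i = (n_i/n_T)·P.
At X = 0.289: the mole-fraction product g(X) = Π y_i^ν_i = 0.3645. Since Kp = g(X)·P^{1}, P = (Kp/g)^(1/1) = (2.6/0.3645)^(1/1) = 7.13 atm.

P = 7.13 atm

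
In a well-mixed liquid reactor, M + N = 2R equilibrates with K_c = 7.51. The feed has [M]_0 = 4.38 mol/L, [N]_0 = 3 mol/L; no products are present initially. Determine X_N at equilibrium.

X = 0.682

Let X = conversion of N; extent ξ = 3·X mol/L.
Concentrations: [M] = 4.38 − 3X; [N] = 3 − 3X; [R] = 6X.
K_c = [R]^2 / ([M] [N]).
Setting equal to 7.51 and solving for X on (0,1) gives X = 0.682.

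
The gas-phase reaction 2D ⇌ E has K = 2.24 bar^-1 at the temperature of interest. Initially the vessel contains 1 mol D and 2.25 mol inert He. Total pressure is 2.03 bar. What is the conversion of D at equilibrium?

X = 0.569

Basis: 1 mol D initially; let X = conversion of D. Extent ξ = 0.5X.
Species balance: n_D = 1 − X; n_E = 0.5X; n_I = 2.25 (inert).
n_T = Σnᵢ = 3.25 − 0.5X.
Mole fractions y_i = n_i/n_T; K = p_E / (p_D^2) with p_i = y_i·P.
Substituting and setting equal to 2.24 bar^-1 gives a polynomial in X; the root in (0,1) is X = 0.569.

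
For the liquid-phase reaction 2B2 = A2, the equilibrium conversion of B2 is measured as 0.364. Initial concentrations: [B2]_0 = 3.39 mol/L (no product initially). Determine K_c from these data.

Let X = conversion of B2.
Concentrations: [B2] = 3.39 − 3.39X; [A2] = 1.7X.
At X = 0.364: [B2] = 2.16, [A2] = 0.617.
K_c = [A2] / ([B2]^2) = 0.133 L/mol.

K_c = 0.133 L/mol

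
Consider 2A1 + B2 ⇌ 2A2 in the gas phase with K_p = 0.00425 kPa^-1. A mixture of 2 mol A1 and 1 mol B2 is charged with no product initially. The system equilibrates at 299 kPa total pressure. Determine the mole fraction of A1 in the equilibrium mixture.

Let X = conversion of A1 (basis 2 mol A1); extent of reaction ξ = X.
At extent ξ: n_A1 = 2 − 2X; n_B2 = 1 − X; n_A2 = 2X.
Summing: n_T = 3 − X.
With p_i = (n_i/n_T)P, K_p = p_A2^2 / (p_A1^2 p_B2).
Equating to 0.00425 kPa^-1 and solving on 0 < X < 1: X = 0.357.
Then n_A1 = 1.29, n_T = 2.64, so y_A1 = 0.486.

y_A1 = 0.486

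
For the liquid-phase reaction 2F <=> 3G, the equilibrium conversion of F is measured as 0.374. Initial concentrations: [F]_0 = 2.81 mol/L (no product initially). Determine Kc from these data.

Kc = 1.27 mol/L

Let X = conversion of F.
Concentrations: [F] = 2.81 − 2.81X; [G] = 4.21X.
At X = 0.374: [F] = 1.76, [G] = 1.58.
Kc = [G]^3 / ([F]^2) = 1.27 mol/L.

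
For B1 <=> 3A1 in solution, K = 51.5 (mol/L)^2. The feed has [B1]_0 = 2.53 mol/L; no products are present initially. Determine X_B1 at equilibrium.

Let X = conversion of B1; extent ξ = 2.53·X mol/L.
Concentrations: [B1] = 2.53 − 2.53X; [A1] = 7.59X.
K = [A1]^3 / ([B1]).
Setting equal to 51.5 and solving for X on (0,1) gives X = 0.522.

X = 0.522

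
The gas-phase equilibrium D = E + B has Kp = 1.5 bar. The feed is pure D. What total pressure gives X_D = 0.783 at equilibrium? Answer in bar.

P = 0.947 bar

Take 1 mol D as basis and let X be its fractional conversion, so ξ = X.
Species balance: n_D = 1 − X; n_E = X; n_B = X.
Summing: n_T = 1 + X.
Kp = p_E p_B / (p_D) with p_i = (n_i/n_T)·P.
At X = 0.783: the mole-fraction product g(X) = Π y_i^ν_i = 1.585. Since Kp = g(X)·P^{1}, P = (Kp/g)^(1/1) = (1.5/1.585)^(1/1) = 0.947 bar.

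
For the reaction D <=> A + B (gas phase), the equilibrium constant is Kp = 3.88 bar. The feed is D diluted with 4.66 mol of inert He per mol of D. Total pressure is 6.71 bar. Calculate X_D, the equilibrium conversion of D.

X = 0.820

Basis: 1 mol D initially; let X = conversion of D. Extent ξ = X.
Species balance: n_D = 1 − X; n_A = X; n_B = X; n_I = 4.66 (inert).
Summing: n_T = 5.66 + X.
y_i = n_i/n_T, p_i = y_i·P. Kp = p_A p_B / (p_D).
Substituting and setting equal to 3.88 bar gives a polynomial in X; the root in (0,1) is X = 0.820.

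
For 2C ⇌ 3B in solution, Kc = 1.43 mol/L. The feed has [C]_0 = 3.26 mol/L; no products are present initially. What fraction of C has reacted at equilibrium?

Let X = conversion of C; extent ξ = 3.26X/2 mol/L.
Concentrations: [C] = 3.26 − 3.26X; [B] = 4.89X.
Kc = [B]^3 / ([C]^2).
This equals 1.43 at X = 0.372 (the root in 0 < X < 1).

X = 0.372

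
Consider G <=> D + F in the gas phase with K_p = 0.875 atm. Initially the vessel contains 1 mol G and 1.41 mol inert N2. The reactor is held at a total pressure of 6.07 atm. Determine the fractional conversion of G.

X = 0.469

Take 1 mol G as basis and let X be its fractional conversion, so ξ = X.
Species balance: n_G = 1 − X; n_D = X; n_F = X; n_I = 1.41 (inert).
n_T = Σnᵢ = 2.41 + X.
With p_i = (n_i/n_T)P, K_p = p_D p_F / (p_G).
Equating to 0.875 atm and solving on 0 < X < 1: X = 0.469.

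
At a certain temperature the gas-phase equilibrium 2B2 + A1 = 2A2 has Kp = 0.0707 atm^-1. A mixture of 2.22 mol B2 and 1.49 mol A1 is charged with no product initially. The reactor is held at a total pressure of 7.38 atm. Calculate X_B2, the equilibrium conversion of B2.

X = 0.297

Let X = conversion of B2 (basis 2.22 mol B2); extent of reaction ξ = 1.11X.
At extent ξ: n_B2 = 2.22 − 2.22X; n_A1 = 1.49 − 1.11X; n_A2 = 2.22X.
Total moles n_T = 3.71 − 1.11X.
y_i = n_i/n_T, p_i = y_i·P. Kp = p_A2^2 / (p_B2^2 p_A1).
Setting this equal to 0.0707 atm^-1 and taking the physical root (0 < X < 1) gives X = 0.297.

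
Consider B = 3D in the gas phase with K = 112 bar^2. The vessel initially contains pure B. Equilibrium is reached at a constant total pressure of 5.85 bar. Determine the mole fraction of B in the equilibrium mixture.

y_B = 0.173

Take 1 mol B as basis and let X be its fractional conversion, so ξ = X.
Mole table: n_B = 1 − X; n_D = 3X.
n_T = Σnᵢ = 1 + 2X.
With p_i = (n_i/n_T)P, K = p_D^3 / (p_B).
This yields a degree-3 equation in X; solving on (0,1), X = 0.615.
Then n_B = 0.385, n_T = 2.23, so y_B = 0.173.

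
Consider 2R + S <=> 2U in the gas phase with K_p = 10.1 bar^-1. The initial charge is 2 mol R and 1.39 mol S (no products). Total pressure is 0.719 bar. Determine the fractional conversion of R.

Let X = conversion of R (basis 2 mol R); extent of reaction ξ = X.
Mole table: n_R = 2 − 2X; n_S = 1.39 − X; n_U = 2X.
Total moles n_T = 3.39 − X.
With p_i = (n_i/n_T)P, K_p = p_U^2 / (p_R^2 p_S).
This yields a degree-3 equation in X; solving on (0,1), X = 0.590.

X = 0.590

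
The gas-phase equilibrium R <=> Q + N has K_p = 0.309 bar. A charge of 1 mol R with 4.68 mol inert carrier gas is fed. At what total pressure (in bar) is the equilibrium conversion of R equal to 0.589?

P = 2.29 bar

Basis: 1 mol R initially; let X = conversion of R. Extent ξ = X.
Species balance: n_R = 1 − X; n_Q = X; n_N = X; n_I = 4.68 (inert).
Total moles n_T = 5.68 + X.
K_p = p_Q p_N / (p_R) with p_i = (n_i/n_T)·P.
At X = 0.589: the mole-fraction product g(X) = Π y_i^ν_i = 0.1346. Since K_p = g(X)·P^{1}, P = (K_p/g)^(1/1) = (0.309/0.1346)^(1/1) = 2.29 bar.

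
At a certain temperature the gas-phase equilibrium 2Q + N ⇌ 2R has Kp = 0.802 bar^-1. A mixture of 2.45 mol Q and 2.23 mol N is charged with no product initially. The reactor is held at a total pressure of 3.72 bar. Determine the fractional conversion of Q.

Take 2.45 mol Q as basis and let X be its fractional conversion, so ξ = 1.23X.
Mole table: n_Q = 2.45 − 2.45X; n_N = 2.23 − 1.23X; n_R = 2.45X.
Total moles n_T = 4.68 − 1.23X.
Mole fractions y_i = n_i/n_T; Kp = p_R^2 / (p_Q^2 p_N) with p_i = y_i·P.
This yields a degree-3 equation in X; solving on (0,1), X = 0.520.

X = 0.520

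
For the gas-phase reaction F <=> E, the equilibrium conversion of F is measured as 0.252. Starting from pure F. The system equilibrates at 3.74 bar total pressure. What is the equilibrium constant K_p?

Take 1 mol F as basis and let X be its fractional conversion, so ξ = X.
At extent ξ: n_F = 1 − X; n_E = X.
n_T stays at 1 (no change in mole number).
At X = 0.252: n_F = 0.748, n_E = 0.252, n_T = 1.
p_i = (n_i/n_T)·P. K_p = p_E / (p_F) = 0.337.

K_p = 0.337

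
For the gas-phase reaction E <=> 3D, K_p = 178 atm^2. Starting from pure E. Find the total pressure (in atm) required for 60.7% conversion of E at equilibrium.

Let X = conversion of E (basis 1 mol E); extent of reaction ξ = X.
Mole table: n_E = 1 − X; n_D = 3X.
n_T = Σnᵢ = 1 + 2X.
K_p = p_D^3 / (p_E) with p_i = (n_i/n_T)·P.
At X = 0.607: the mole-fraction product g(X) = Π y_i^ν_i = 3.135. Since K_p = g(X)·P^{2}, P = (K_p/g)^(1/2) = (178/3.135)^(1/2) = 7.54 atm.

P = 7.54 atm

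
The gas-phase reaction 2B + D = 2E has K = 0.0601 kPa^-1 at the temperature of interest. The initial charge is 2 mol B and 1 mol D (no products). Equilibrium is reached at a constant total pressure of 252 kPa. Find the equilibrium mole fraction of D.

y_D = 0.163

Let X = conversion of B (basis 2 mol B); extent of reaction ξ = X.
Moles: n_B = 2 − 2X; n_D = 1 − X; n_E = 2X.
Summing: n_T = 3 − X.
Mole fractions y_i = n_i/n_T; K = p_E^2 / (p_B^2 p_D) with p_i = y_i·P.
Equating to 0.0601 kPa^-1 and solving on 0 < X < 1: X = 0.611.
Then n_D = 0.389, n_T = 2.39, so y_D = 0.163.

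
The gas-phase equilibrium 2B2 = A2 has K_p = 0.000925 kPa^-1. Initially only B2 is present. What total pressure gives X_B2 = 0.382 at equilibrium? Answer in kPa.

P = 437 kPa

Take 1 mol B2 as basis and let X be its fractional conversion, so ξ = 0.5X.
At extent ξ: n_B2 = 1 − X; n_A2 = 0.5X.
Summing: n_T = 1 − 0.5X.
K_p = p_A2 / (p_B2^2) with p_i = (n_i/n_T)·P.
At X = 0.382: the mole-fraction product g(X) = Π y_i^ν_i = 0.4046. Since K_p = g(X)·P^{-1}, P = (g/K_p)^(1/1) = (0.4046/0.000925)^(1/1) = 437 kPa.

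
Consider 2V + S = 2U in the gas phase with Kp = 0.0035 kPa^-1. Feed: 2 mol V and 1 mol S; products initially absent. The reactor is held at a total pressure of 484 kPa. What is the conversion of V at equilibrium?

X = 0.387

Basis: 2 mol V initially; let X = conversion of V. Extent ξ = X.
Species balance: n_V = 2 − 2X; n_S = 1 − X; n_U = 2X.
Total moles n_T = 3 − X.
y_i = n_i/n_T, p_i = y_i·P. Kp = p_U^2 / (p_V^2 p_S).
Setting this equal to 0.0035 kPa^-1 and taking the physical root (0 < X < 1) gives X = 0.387.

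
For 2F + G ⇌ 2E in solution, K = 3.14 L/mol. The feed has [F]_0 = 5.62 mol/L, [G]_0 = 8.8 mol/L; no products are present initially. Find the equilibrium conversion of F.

Let X = conversion of F; extent ξ = 5.62X/2 mol/L.
Concentrations: [F] = 5.62 − 5.62X; [G] = 8.8 − 2.81X; [E] = 5.62X.
K = [E]^2 / ([F]^2 [G]).
Equating to 3.14 L/mol: the physical root is X = 0.819.

X = 0.819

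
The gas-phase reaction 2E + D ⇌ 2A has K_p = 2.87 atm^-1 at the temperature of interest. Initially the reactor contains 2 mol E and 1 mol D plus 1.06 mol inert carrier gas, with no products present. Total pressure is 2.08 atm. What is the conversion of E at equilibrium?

X = 0.482

Basis: 2 mol E initially; let X = conversion of E. Extent ξ = X.
At extent ξ: n_E = 2 − 2X; n_D = 1 − X; n_A = 2X; n_I = 1.06 (inert).
Summing: n_T = 4.06 − X.
With p_i = (n_i/n_T)P, K_p = p_A^2 / (p_E^2 p_D).
Equating to 2.87 atm^-1 and solving on 0 < X < 1: X = 0.482.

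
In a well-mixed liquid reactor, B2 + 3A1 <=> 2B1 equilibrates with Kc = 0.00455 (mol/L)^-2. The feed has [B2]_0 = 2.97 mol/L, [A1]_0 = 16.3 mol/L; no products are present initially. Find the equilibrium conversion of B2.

X = 0.529

Let X = conversion of B2; extent ξ = 2.97·X mol/L.
Concentrations: [B2] = 2.97 − 2.97X; [A1] = 16.3 − 8.91X; [B1] = 5.94X.
Kc = [B1]^2 / ([B2] [A1]^3).
This equals 0.00455 at X = 0.529 (the root in 0 < X < 1).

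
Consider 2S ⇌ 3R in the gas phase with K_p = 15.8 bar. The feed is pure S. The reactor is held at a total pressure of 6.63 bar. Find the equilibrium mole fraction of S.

Take 1 mol S as basis and let X be its fractional conversion, so ξ = 0.5X.
Species balance: n_S = 1 − X; n_R = 1.5X.
n_T = Σnᵢ = 1 + 0.5X.
Mole fractions y_i = n_i/n_T; K_p = p_R^3 / (p_S^2) with p_i = y_i·P.
Equating to 15.8 bar and solving on 0 < X < 1: X = 0.560.
Then n_S = 0.44, n_T = 1.28, so y_S = 0.344.

y_S = 0.344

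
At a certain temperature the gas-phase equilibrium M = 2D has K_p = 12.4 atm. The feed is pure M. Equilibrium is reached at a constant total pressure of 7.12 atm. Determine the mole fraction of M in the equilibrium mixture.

Basis: 1 mol M initially; let X = conversion of M. Extent ξ = X.
At extent ξ: n_M = 1 − X; n_D = 2X.
n_T = Σnᵢ = 1 + X.
y_i = n_i/n_T, p_i = y_i·P. K_p = p_D^2 / (p_M).
Substituting and setting equal to 12.4 atm gives a polynomial in X; the root in (0,1) is X = 0.551.
Then n_M = 0.449, n_T = 1.55, so y_M = 0.290.

y_M = 0.290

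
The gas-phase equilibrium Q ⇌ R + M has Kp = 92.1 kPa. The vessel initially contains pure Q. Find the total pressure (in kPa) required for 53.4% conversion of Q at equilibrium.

P = 231 kPa

Let X = conversion of Q (basis 1 mol Q); extent of reaction ξ = X.
At extent ξ: n_Q = 1 − X; n_R = X; n_M = X.
n_T = Σnᵢ = 1 + X.
Kp = p_R p_M / (p_Q) with p_i = (n_i/n_T)·P.
At X = 0.534: the mole-fraction product g(X) = Π y_i^ν_i = 0.3989. Since Kp = g(X)·P^{1}, P = (Kp/g)^(1/1) = (92.1/0.3989)^(1/1) = 231 kPa.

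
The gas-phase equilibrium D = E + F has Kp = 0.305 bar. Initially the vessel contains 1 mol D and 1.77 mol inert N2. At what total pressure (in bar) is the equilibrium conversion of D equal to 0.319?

P = 6.3 bar

Take 1 mol D as basis and let X be its fractional conversion, so ξ = X.
Mole table: n_D = 1 − X; n_E = X; n_F = X; n_I = 1.77 (inert).
Total moles n_T = 2.77 + X.
Kp = p_E p_F / (p_D) with p_i = (n_i/n_T)·P.
At X = 0.319: the mole-fraction product g(X) = Π y_i^ν_i = 0.04837. Since Kp = g(X)·P^{1}, P = (Kp/g)^(1/1) = (0.305/0.04837)^(1/1) = 6.3 bar.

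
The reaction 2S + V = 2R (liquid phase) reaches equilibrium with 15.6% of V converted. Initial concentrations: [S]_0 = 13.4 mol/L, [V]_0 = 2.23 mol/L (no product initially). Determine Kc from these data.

Let X = conversion of V.
Concentrations: [S] = 13.4 − 4.46X; [V] = 2.23 − 2.23X; [R] = 4.46X.
At X = 0.156: [S] = 12.7, [V] = 1.88, [R] = 0.696.
Kc = [R]^2 / ([S]^2 [V]) = 0.00159 L/mol.

Kc = 0.00159 L/mol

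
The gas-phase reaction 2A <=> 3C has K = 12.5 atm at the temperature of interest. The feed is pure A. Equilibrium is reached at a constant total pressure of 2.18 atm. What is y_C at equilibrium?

Basis: 1 mol A initially; let X = conversion of A. Extent ξ = 0.5X.
At extent ξ: n_A = 1 − X; n_C = 1.5X.
Total moles n_T = 1 + 0.5X.
y_i = n_i/n_T, p_i = y_i·P. K = p_C^3 / (p_A^2).
Setting this equal to 12.5 atm and taking the physical root (0 < X < 1) gives X = 0.650.
Then n_C = 0.976, n_T = 1.33, so y_C = 0.736.

y_C = 0.736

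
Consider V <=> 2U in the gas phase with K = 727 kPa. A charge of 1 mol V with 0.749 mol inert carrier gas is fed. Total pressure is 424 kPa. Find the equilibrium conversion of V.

Basis: 1 mol V initially; let X = conversion of V. Extent ξ = X.
Moles: n_V = 1 − X; n_U = 2X; n_I = 0.749 (inert).
Total moles n_T = 1.75 + X.
Mole fractions y_i = n_i/n_T; K = p_U^2 / (p_V) with p_i = y_i·P.
Equating to 727 kPa and solving on 0 < X < 1: X = 0.621.

X = 0.621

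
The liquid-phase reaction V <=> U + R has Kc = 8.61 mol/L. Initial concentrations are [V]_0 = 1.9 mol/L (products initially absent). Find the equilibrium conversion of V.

X = 0.843

Let X = conversion of V; extent ξ = 1.9·X mol/L.
Concentrations: [V] = 1.9 − 1.9X; [U] = 1.9X; [R] = 1.9X.
Kc = [U] [R] / ([V]).
Setting equal to 8.61 and solving for X on (0,1) gives X = 0.843.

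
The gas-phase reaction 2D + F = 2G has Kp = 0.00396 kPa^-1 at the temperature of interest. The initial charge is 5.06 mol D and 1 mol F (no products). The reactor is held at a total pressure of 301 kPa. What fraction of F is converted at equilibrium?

Let X = conversion of F (basis 1 mol F); extent of reaction ξ = X.
Mole table: n_D = 5.06 − 2X; n_F = 1 − X; n_G = 2X.
n_T = Σnᵢ = 6.06 − X.
Mole fractions y_i = n_i/n_T; Kp = p_G^2 / (p_D^2 p_F) with p_i = y_i·P.
This yields a degree-3 equation in X; solving on (0,1), X = 0.585.

X = 0.585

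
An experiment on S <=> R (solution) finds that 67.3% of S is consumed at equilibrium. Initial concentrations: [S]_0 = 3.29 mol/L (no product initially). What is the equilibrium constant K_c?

Let X = conversion of S.
Concentrations: [S] = 3.29 − 3.29X; [R] = 3.29X.
At X = 0.673: [S] = 1.08, [R] = 2.21.
K_c = [R] / ([S]) = 2.06.

K_c = 2.06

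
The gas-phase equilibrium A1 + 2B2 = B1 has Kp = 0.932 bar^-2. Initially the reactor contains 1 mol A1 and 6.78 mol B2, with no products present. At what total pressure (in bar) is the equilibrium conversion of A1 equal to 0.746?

P = 2.11 bar

Let X = conversion of A1 (basis 1 mol A1); extent of reaction ξ = X.
Species balance: n_A1 = 1 − X; n_B2 = 6.78 − 2X; n_B1 = X.
Total moles n_T = 7.78 − 2X.
Kp = p_B1 / (p_A1 p_B2^2) with p_i = (n_i/n_T)·P.
At X = 0.746: the mole-fraction product g(X) = Π y_i^ν_i = 4.153. Since Kp = g(X)·P^{-2}, P = (g/Kp)^(1/2) = (4.153/0.932)^(1/2) = 2.11 bar.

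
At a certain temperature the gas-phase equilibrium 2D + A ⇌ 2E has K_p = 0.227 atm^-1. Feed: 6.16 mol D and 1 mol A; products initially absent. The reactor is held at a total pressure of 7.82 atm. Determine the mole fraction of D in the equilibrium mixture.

y_D = 0.738

Let X = conversion of A (basis 1 mol A); extent of reaction ξ = X.
At extent ξ: n_D = 6.16 − 2X; n_A = 1 − X; n_E = 2X.
Summing: n_T = 7.16 − X.
With p_i = (n_i/n_T)P, K_p = p_E^2 / (p_D^2 p_A).
Setting this equal to 0.227 atm^-1 and taking the physical root (0 < X < 1) gives X = 0.693.
Then n_D = 4.77, n_T = 6.47, so y_D = 0.738.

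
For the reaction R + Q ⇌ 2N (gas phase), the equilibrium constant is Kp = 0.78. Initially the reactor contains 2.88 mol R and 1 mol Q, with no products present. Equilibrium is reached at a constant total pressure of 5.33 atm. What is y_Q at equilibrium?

y_Q = 0.132

Let X = conversion of Q (basis 1 mol Q); extent of reaction ξ = X.
At extent ξ: n_R = 2.88 − X; n_Q = 1 − X; n_N = 2X.
n_T stays at 3.88 (no change in mole number).
With p_i = (n_i/n_T)P, Kp = p_N^2 / (p_R p_Q).
This yields a degree-2 equation in X; solving on (0,1), X = 0.488.
Then n_Q = 0.512, n_T = 3.88, so y_Q = 0.132.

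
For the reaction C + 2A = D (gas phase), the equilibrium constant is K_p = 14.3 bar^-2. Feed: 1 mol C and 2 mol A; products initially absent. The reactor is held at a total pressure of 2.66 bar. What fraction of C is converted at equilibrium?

X = 0.847

Let X = conversion of C (basis 1 mol C); extent of reaction ξ = X.
Mole table: n_C = 1 − X; n_A = 2 − 2X; n_D = X.
Summing: n_T = 3 − 2X.
y_i = n_i/n_T, p_i = y_i·P. K_p = p_D / (p_C p_A^2).
Equating to 14.3 bar^-2 and solving on 0 < X < 1: X = 0.847.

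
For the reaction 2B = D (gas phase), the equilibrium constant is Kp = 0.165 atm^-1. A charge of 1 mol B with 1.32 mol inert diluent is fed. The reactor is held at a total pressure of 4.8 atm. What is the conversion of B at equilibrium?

X = 0.330

Let X = conversion of B (basis 1 mol B); extent of reaction ξ = 0.5X.
Species balance: n_B = 1 − X; n_D = 0.5X; n_I = 1.32 (inert).
Summing: n_T = 2.32 − 0.5X.
Mole fractions y_i = n_i/n_T; Kp = p_D / (p_B^2) with p_i = y_i·P.
Equating to 0.165 atm^-1 and solving on 0 < X < 1: X = 0.330.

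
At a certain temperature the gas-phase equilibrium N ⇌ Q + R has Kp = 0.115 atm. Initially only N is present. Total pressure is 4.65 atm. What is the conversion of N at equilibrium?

Take 1 mol N as basis and let X be its fractional conversion, so ξ = X.
Species balance: n_N = 1 − X; n_Q = X; n_R = X.
n_T = Σnᵢ = 1 + X.
Mole fractions y_i = n_i/n_T; Kp = p_Q p_R / (p_N) with p_i = y_i·P.
Equating to 0.115 atm and solving on 0 < X < 1: X = 0.155.

X = 0.155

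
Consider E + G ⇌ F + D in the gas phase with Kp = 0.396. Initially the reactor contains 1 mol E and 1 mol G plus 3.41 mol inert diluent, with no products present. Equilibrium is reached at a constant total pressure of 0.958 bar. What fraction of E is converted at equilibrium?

X = 0.386

Basis: 1 mol E initially; let X = conversion of E. Extent ξ = X.
At extent ξ: n_E = 1 − X; n_G = 1 − X; n_F = X; n_D = X; n_I = 3.41 (inert).
Since Δν = 0, n_T = 5.41 throughout.
With p_i = (n_i/n_T)P, Kp = p_F p_D / (p_E p_G).
Equating to 0.396 and solving on 0 < X < 1: X = 0.386.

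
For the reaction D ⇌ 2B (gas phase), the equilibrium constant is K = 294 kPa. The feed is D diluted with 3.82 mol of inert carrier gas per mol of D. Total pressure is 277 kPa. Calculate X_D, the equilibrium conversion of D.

X = 0.682

Let X = conversion of D (basis 1 mol D); extent of reaction ξ = X.
Moles: n_D = 1 − X; n_B = 2X; n_I = 3.82 (inert).
Total moles n_T = 4.82 + X.
Mole fractions y_i = n_i/n_T; K = p_B^2 / (p_D) with p_i = y_i·P.
Setting this equal to 294 kPa and taking the physical root (0 < X < 1) gives X = 0.682.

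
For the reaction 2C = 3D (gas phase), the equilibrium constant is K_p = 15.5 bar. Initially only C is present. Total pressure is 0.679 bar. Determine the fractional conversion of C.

Take 1 mol C as basis and let X be its fractional conversion, so ξ = 0.5X.
Species balance: n_C = 1 − X; n_D = 1.5X.
Total moles n_T = 1 + 0.5X.
With p_i = (n_i/n_T)P, K_p = p_D^3 / (p_C^2).
Setting this equal to 15.5 bar and taking the physical root (0 < X < 1) gives X = 0.777.

X = 0.777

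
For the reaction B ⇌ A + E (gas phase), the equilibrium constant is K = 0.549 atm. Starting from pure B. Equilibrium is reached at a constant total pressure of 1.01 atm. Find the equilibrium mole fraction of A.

Let X = conversion of B (basis 1 mol B); extent of reaction ξ = X.
Moles: n_B = 1 − X; n_A = X; n_E = X.
Summing: n_T = 1 + X.
y_i = n_i/n_T, p_i = y_i·P. K = p_A p_E / (p_B).
Equating to 0.549 atm and solving on 0 < X < 1: X = 0.593.
Then n_A = 0.593, n_T = 1.59, so y_A = 0.372.

y_A = 0.372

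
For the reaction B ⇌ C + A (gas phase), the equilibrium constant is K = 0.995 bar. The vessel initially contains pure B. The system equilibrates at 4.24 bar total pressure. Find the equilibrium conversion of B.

X = 0.436

Basis: 1 mol B initially; let X = conversion of B. Extent ξ = X.
Moles: n_B = 1 − X; n_C = X; n_A = X.
Summing: n_T = 1 + X.
With p_i = (n_i/n_T)P, K = p_C p_A / (p_B).
Equating to 0.995 bar and solving on 0 < X < 1: X = 0.436.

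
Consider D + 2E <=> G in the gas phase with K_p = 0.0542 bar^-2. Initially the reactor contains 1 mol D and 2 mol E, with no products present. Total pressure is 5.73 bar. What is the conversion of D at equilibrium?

X = 0.359

Basis: 1 mol D initially; let X = conversion of D. Extent ξ = X.
Moles: n_D = 1 − X; n_E = 2 − 2X; n_G = X.
Total moles n_T = 3 − 2X.
y_i = n_i/n_T, p_i = y_i·P. K_p = p_G / (p_D p_E^2).
This yields a degree-3 equation in X; solving on (0,1), X = 0.359.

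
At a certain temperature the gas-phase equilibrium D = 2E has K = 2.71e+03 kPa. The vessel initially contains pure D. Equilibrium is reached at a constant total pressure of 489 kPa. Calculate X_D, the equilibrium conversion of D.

Take 1 mol D as basis and let X be its fractional conversion, so ξ = X.
At extent ξ: n_D = 1 − X; n_E = 2X.
Summing: n_T = 1 + X.
Mole fractions y_i = n_i/n_T; K = p_E^2 / (p_D) with p_i = y_i·P.
Equating to 2.71e+03 kPa and solving on 0 < X < 1: X = 0.762.

X = 0.762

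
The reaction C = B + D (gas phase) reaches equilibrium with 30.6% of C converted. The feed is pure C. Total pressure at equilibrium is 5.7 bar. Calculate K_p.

K_p = 0.589 bar

Take 1 mol C as basis and let X be its fractional conversion, so ξ = X.
Species balance: n_C = 1 − X; n_B = X; n_D = X.
Total moles n_T = 1 + X.
At X = 0.306: n_C = 0.694, n_B = 0.306, n_D = 0.306, n_T = 1.31.
p_i = (n_i/n_T)·P. K_p = p_B p_D / (p_C) = 0.589 bar.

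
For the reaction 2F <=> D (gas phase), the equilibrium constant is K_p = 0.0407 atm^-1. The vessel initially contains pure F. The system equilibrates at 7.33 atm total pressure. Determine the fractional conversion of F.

Take 1 mol F as basis and let X be its fractional conversion, so ξ = 0.5X.
Mole table: n_F = 1 − X; n_D = 0.5X.
Total moles n_T = 1 − 0.5X.
With p_i = (n_i/n_T)P, K_p = p_D / (p_F^2).
This yields a degree-2 equation in X; solving on (0,1), X = 0.325.

X = 0.325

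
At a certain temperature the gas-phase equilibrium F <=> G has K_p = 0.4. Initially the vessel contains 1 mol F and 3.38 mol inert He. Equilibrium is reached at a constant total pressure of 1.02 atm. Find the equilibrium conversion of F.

X = 0.286

Take 1 mol F as basis and let X be its fractional conversion, so ξ = X.
Species balance: n_F = 1 − X; n_G = X; n_I = 3.38 (inert).
Total moles n_T = 4.38 (Δν = 0, constant).
With p_i = (n_i/n_T)P, K_p = p_G / (p_F).
Substituting and setting equal to 0.4 gives a polynomial in X; the root in (0,1) is X = 0.286.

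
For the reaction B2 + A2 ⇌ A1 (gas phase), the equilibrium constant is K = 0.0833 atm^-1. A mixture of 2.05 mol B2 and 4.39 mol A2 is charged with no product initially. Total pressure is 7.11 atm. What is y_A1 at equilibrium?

Take 2.05 mol B2 as basis and let X be its fractional conversion, so ξ = 2.05X.
Mole table: n_B2 = 2.05 − 2.05X; n_A2 = 4.39 − 2.05X; n_A1 = 2.05X.
Summing: n_T = 6.44 − 2.05X.
Mole fractions y_i = n_i/n_T; K = p_A1 / (p_B2 p_A2) with p_i = y_i·P.
Setting this equal to 0.0833 atm^-1 and taking the physical root (0 < X < 1) gives X = 0.278.
Then n_A1 = 0.57, n_T = 5.87, so y_A1 = 0.097.

y_A1 = 0.097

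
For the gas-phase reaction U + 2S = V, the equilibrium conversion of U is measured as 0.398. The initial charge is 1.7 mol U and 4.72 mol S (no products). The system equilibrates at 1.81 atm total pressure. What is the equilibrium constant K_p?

Take 1.7 mol U as basis and let X be its fractional conversion, so ξ = 1.7X.
Species balance: n_U = 1.7 − 1.7X; n_S = 4.72 − 3.4X; n_V = 1.7X.
Summing: n_T = 6.42 − 3.4X.
At X = 0.398: n_U = 1.02, n_S = 3.37, n_V = 0.677, n_T = 5.07.
p_i = (n_i/n_T)·P. K_p = p_V / (p_U p_S^2) = 0.457 atm^-2.

K_p = 0.457 atm^-2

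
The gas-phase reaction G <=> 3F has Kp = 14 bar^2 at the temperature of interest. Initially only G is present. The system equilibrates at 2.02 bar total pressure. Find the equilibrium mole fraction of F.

y_F = 0.832

Let X = conversion of G (basis 1 mol G); extent of reaction ξ = X.
Mole table: n_G = 1 − X; n_F = 3X.
Total moles n_T = 1 + 2X.
y_i = n_i/n_T, p_i = y_i·P. Kp = p_F^3 / (p_G).
This yields a degree-3 equation in X; solving on (0,1), X = 0.623.
Then n_F = 1.87, n_T = 2.25, so y_F = 0.832.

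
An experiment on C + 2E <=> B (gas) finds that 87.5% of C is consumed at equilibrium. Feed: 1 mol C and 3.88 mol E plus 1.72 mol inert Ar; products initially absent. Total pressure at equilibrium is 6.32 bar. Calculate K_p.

K_p = 0.909 bar^-2

Take 1 mol C as basis and let X be its fractional conversion, so ξ = X.
At extent ξ: n_C = 1 − X; n_E = 3.88 − 2X; n_B = X; n_I = 1.72 (inert).
n_T = Σnᵢ = 6.6 − 2X.
At X = 0.875: n_C = 0.125, n_E = 2.13, n_B = 0.875, n_T = 4.85.
p_i = (n_i/n_T)·P. K_p = p_B / (p_C p_E^2) = 0.909 bar^-2.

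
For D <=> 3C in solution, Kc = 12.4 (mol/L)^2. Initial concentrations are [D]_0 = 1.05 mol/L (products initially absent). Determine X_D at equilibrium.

X = 0.566

Let X = conversion of D; extent ξ = 1.05·X mol/L.
Concentrations: [D] = 1.05 − 1.05X; [C] = 3.15X.
Kc = [C]^3 / ([D]).
Setting equal to 12.4 and solving for X on (0,1) gives X = 0.566.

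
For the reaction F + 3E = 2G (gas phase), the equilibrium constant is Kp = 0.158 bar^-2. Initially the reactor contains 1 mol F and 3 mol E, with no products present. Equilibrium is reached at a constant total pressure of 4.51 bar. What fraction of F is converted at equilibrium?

X = 0.452

Take 1 mol F as basis and let X be its fractional conversion, so ξ = X.
Mole table: n_F = 1 − X; n_E = 3 − 3X; n_G = 2X.
Summing: n_T = 4 − 2X.
y_i = n_i/n_T, p_i = y_i·P. Kp = p_G^2 / (p_F p_E^3).
Setting this equal to 0.158 bar^-2 and taking the physical root (0 < X < 1) gives X = 0.452.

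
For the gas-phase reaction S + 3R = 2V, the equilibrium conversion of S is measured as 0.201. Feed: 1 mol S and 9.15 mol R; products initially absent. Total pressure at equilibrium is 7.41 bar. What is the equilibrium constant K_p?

K_p = 0.000561 bar^-2

Let X = conversion of S (basis 1 mol S); extent of reaction ξ = X.
At extent ξ: n_S = 1 − X; n_R = 9.15 − 3X; n_V = 2X.
n_T = Σnᵢ = 10.2 − 2X.
At X = 0.201: n_S = 0.799, n_R = 8.55, n_V = 0.402, n_T = 9.75.
p_i = (n_i/n_T)·P. K_p = p_V^2 / (p_S p_R^3) = 0.000561 bar^-2.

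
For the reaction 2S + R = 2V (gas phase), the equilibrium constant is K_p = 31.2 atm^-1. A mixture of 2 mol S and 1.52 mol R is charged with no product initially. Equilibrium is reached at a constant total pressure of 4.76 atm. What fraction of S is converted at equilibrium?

X = 0.859

Take 2 mol S as basis and let X be its fractional conversion, so ξ = X.
Moles: n_S = 2 − 2X; n_R = 1.52 − X; n_V = 2X.
Total moles n_T = 3.52 − X.
y_i = n_i/n_T, p_i = y_i·P. K_p = p_V^2 / (p_S^2 p_R).
Equating to 31.2 atm^-1 and solving on 0 < X < 1: X = 0.859.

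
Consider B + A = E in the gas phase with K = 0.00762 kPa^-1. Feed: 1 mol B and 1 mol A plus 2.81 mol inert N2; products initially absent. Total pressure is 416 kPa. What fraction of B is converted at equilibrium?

X = 0.323

Let X = conversion of B (basis 1 mol B); extent of reaction ξ = X.
At extent ξ: n_B = 1 − X; n_A = 1 − X; n_E = X; n_I = 2.81 (inert).
Total moles n_T = 4.81 − X.
With p_i = (n_i/n_T)P, K = p_E / (p_B p_A).
Substituting and setting equal to 0.00762 kPa^-1 gives a polynomial in X; the root in (0,1) is X = 0.323.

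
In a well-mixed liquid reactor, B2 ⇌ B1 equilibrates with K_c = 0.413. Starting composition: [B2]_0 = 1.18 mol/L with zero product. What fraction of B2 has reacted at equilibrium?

X = 0.292

Let X = conversion of B2; extent ξ = 1.18·X mol/L.
Concentrations: [B2] = 1.18 − 1.18X; [B1] = 1.18X.
K_c = [B1] / ([B2]).
This equals 0.413 at X = 0.292 (the root in 0 < X < 1).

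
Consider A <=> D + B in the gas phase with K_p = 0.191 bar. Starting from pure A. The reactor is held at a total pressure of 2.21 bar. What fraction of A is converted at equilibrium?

X = 0.282

Take 1 mol A as basis and let X be its fractional conversion, so ξ = X.
Mole table: n_A = 1 − X; n_D = X; n_B = X.
Summing: n_T = 1 + X.
y_i = n_i/n_T, p_i = y_i·P. K_p = p_D p_B / (p_A).
Substituting and setting equal to 0.191 bar gives a polynomial in X; the root in (0,1) is X = 0.282.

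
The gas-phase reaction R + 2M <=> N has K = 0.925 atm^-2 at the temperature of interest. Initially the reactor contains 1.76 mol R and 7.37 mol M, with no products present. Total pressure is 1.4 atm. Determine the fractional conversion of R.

Basis: 1.76 mol R initially; let X = conversion of R. Extent ξ = 1.76X.
Mole table: n_R = 1.76 − 1.76X; n_M = 7.37 − 3.52X; n_N = 1.76X.
Total moles n_T = 9.13 − 3.52X.
Mole fractions y_i = n_i/n_T; K = p_N / (p_R p_M^2) with p_i = y_i·P.
Setting this equal to 0.925 atm^-2 and taking the physical root (0 < X < 1) gives X = 0.511.

X = 0.511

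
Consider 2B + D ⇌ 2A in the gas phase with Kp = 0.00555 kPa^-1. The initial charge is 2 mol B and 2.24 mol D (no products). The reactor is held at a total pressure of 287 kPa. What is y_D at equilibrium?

y_D = 0.470

Let X = conversion of B (basis 2 mol B); extent of reaction ξ = X.
Mole table: n_B = 2 − 2X; n_D = 2.24 − X; n_A = 2X.
n_T = Σnᵢ = 4.24 − X.
y_i = n_i/n_T, p_i = y_i·P. Kp = p_A^2 / (p_B^2 p_D).
Equating to 0.00555 kPa^-1 and solving on 0 < X < 1: X = 0.464.
Then n_D = 1.78, n_T = 3.78, so y_D = 0.470.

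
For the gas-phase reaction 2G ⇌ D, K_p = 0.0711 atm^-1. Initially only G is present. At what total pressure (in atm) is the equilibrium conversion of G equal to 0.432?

Basis: 1 mol G initially; let X = conversion of G. Extent ξ = 0.5X.
Mole table: n_G = 1 − X; n_D = 0.5X.
Summing: n_T = 1 − 0.5X.
K_p = p_D / (p_G^2) with p_i = (n_i/n_T)·P.
At X = 0.432: the mole-fraction product g(X) = Π y_i^ν_i = 0.5249. Since K_p = g(X)·P^{-1}, P = (g/K_p)^(1/1) = (0.5249/0.0711)^(1/1) = 7.38 atm.

P = 7.38 atm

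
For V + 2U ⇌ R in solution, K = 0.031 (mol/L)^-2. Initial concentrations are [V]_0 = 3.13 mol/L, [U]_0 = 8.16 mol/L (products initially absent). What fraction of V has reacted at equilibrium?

Let X = conversion of V; extent ξ = 3.13·X mol/L.
Concentrations: [V] = 3.13 − 3.13X; [U] = 8.16 − 6.26X; [R] = 3.13X.
K = [R] / ([V] [U]^2).
Equating to 0.031 (mol/L)^-2: the physical root is X = 0.462.

X = 0.462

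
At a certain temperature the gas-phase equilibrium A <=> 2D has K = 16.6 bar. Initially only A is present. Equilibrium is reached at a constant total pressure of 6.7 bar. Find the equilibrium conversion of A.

X = 0.618

Basis: 1 mol A initially; let X = conversion of A. Extent ξ = X.
At extent ξ: n_A = 1 − X; n_D = 2X.
n_T = Σnᵢ = 1 + X.
With p_i = (n_i/n_T)P, K = p_D^2 / (p_A).
Setting this equal to 16.6 bar and taking the physical root (0 < X < 1) gives X = 0.618.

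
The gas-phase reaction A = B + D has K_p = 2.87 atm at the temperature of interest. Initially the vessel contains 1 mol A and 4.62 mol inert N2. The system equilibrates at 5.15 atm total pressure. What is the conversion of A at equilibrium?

Basis: 1 mol A initially; let X = conversion of A. Extent ξ = X.
Mole table: n_A = 1 − X; n_B = X; n_D = X; n_I = 4.62 (inert).
Summing: n_T = 5.62 + X.
Mole fractions y_i = n_i/n_T; K_p = p_B p_D / (p_A) with p_i = y_i·P.
Substituting and setting equal to 2.87 atm gives a polynomial in X; the root in (0,1) is X = 0.815.

X = 0.815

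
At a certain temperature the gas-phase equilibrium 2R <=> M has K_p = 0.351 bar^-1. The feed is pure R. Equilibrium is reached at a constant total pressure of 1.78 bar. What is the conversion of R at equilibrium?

Basis: 1 mol R initially; let X = conversion of R. Extent ξ = 0.5X.
Mole table: n_R = 1 − X; n_M = 0.5X.
Summing: n_T = 1 − 0.5X.
With p_i = (n_i/n_T)P, K_p = p_M / (p_R^2).
This yields a degree-2 equation in X; solving on (0,1), X = 0.465.

X = 0.465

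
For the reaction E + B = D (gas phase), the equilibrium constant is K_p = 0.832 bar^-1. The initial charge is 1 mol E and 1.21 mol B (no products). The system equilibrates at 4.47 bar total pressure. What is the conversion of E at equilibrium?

X = 0.588

Let X = conversion of E (basis 1 mol E); extent of reaction ξ = X.
Species balance: n_E = 1 − X; n_B = 1.21 − X; n_D = X.
Total moles n_T = 2.21 − X.
Mole fractions y_i = n_i/n_T; K_p = p_D / (p_E p_B) with p_i = y_i·P.
Equating to 0.832 bar^-1 and solving on 0 < X < 1: X = 0.588.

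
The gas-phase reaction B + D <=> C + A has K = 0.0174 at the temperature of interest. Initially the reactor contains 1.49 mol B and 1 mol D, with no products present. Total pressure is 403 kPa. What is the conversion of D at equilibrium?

X = 0.142

Basis: 1 mol D initially; let X = conversion of D. Extent ξ = X.
At extent ξ: n_B = 1.49 − X; n_D = 1 − X; n_C = X; n_A = X.
n_T stays at 2.49 (no change in mole number).
y_i = n_i/n_T, p_i = y_i·P. K = p_C p_A / (p_B p_D).
Substituting and setting equal to 0.0174 gives a polynomial in X; the root in (0,1) is X = 0.142.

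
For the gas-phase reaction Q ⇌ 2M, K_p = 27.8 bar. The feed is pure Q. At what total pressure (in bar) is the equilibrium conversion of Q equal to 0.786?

Let X = conversion of Q (basis 1 mol Q); extent of reaction ξ = X.
Species balance: n_Q = 1 − X; n_M = 2X.
Summing: n_T = 1 + X.
K_p = p_M^2 / (p_Q) with p_i = (n_i/n_T)·P.
At X = 0.786: the mole-fraction product g(X) = Π y_i^ν_i = 6.466. Since K_p = g(X)·P^{1}, P = (K_p/g)^(1/1) = (27.8/6.466)^(1/1) = 4.3 bar.

P = 4.3 bar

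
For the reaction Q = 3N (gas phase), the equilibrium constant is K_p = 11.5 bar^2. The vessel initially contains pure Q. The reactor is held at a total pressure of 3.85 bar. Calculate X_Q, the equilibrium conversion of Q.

Take 1 mol Q as basis and let X be its fractional conversion, so ξ = X.
Species balance: n_Q = 1 − X; n_N = 3X.
n_T = Σnᵢ = 1 + 2X.
Mole fractions y_i = n_i/n_T; K_p = p_N^3 / (p_Q) with p_i = y_i·P.
Substituting and setting equal to 11.5 bar^2 gives a polynomial in X; the root in (0,1) is X = 0.381.

X = 0.381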